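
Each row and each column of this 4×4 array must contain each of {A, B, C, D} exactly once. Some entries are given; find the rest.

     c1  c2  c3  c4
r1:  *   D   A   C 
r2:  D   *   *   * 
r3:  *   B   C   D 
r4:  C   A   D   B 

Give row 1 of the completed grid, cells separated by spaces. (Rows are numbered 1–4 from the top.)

(r1,c1) = B

B D A C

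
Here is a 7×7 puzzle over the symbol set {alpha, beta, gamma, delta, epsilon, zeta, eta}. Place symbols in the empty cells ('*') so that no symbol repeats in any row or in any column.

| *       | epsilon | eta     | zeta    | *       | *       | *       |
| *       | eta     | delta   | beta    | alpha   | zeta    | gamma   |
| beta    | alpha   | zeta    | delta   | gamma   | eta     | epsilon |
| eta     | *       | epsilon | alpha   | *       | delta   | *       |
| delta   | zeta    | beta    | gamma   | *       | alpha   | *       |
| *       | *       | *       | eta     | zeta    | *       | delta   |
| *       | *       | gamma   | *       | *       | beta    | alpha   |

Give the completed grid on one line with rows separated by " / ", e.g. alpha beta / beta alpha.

alpha epsilon eta zeta delta gamma beta / epsilon eta delta beta alpha zeta gamma / beta alpha zeta delta gamma eta epsilon / eta gamma epsilon alpha beta delta zeta / delta zeta beta gamma epsilon alpha eta / gamma beta alpha eta zeta epsilon delta / zeta delta gamma epsilon eta beta alpha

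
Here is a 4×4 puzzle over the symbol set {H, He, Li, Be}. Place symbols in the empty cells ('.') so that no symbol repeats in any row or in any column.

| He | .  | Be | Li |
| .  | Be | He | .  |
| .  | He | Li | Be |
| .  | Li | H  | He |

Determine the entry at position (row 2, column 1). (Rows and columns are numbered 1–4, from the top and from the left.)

Li

(r1,c2) = H
(r2,c4) = H
(r3,c1) = H
(r4,c1) = Be
(r2,c1) = Li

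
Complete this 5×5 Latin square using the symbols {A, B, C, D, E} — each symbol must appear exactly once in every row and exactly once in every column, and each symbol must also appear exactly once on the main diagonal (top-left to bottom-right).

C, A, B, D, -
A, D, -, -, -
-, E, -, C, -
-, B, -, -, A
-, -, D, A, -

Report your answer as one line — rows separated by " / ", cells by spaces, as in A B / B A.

C A B D E / A D E B C / B E A C D / D B C E A / E C D A B

At row 1, column 5: row 1 has {A,B,C,D}; column 5 has {A}; that leaves E.
At row 3, column 3: row 3 has {C,E}; column 3 has {B,D}; the diagonal has {C,D}; that leaves A.
At row 4, column 4: row 4 has {A,B}; column 4 has {A,C,D}; the diagonal has {A,C,D}; that leaves E.
At row 5, column 2: row 5 has {A,D}; column 2 has {A,B,D,E}; that leaves C.
At row 5, column 5: row 5 has {A,C,D}; column 5 has {A,E}; the diagonal has {A,C,D,E}; that leaves B.
At row 2, column 4: row 2 has {A,D}; column 4 has {A,C,D,E}; that leaves B.
At row 2, column 5: row 2 has {A,B,D}; column 5 has {A,B,E}; that leaves C.
At row 3, column 5: row 3 has {A,C,E}; column 5 has {A,B,C,E}; that leaves D.
At row 4, column 1: row 4 has {A,B,E}; column 1 has {A,C}; that leaves D.
At row 4, column 3: row 4 has {A,B,D,E}; column 3 has {A,B,D}; that leaves C.
At row 5, column 1: row 5 has {A,B,C,D}; column 1 has {A,C,D}; that leaves E.
At row 2, column 3: row 2 has {A,B,C,D}; column 3 has {A,B,C,D}; that leaves E.
At row 3, column 1: row 3 has {A,C,D,E}; column 1 has {A,C,D,E}; that leaves B.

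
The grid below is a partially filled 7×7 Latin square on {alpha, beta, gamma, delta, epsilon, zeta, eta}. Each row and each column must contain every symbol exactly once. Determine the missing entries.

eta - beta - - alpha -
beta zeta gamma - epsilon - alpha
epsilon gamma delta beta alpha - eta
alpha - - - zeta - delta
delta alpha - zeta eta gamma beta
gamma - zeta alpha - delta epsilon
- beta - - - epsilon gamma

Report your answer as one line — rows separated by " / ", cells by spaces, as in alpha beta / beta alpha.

(r1,c7): row 1 has {alpha,beta,eta}; column 7 has {alpha,beta,gamma,delta,epsilon,eta}, so it must be zeta.
(r2,c6): row 2 has {alpha,beta,gamma,epsilon,zeta}; column 6 has {alpha,gamma,delta,epsilon}, so it must be eta.
(r3,c6): row 3 has {alpha,beta,gamma,delta,epsilon,eta}; column 6 has {alpha,gamma,delta,epsilon,eta}, so it must be zeta.
(r4,c6): row 4 has {alpha,delta,zeta}; column 6 has {alpha,gamma,delta,epsilon,zeta,eta}, so it must be beta.
(r5,c3): row 5 has {alpha,beta,gamma,delta,zeta,eta}; column 3 has {beta,gamma,delta,zeta}, so it must be epsilon.
(r6,c2): row 6 has {alpha,gamma,delta,epsilon,zeta}; column 2 has {alpha,beta,gamma,zeta}, so it must be eta.
(r6,c5): row 6 has {alpha,gamma,delta,epsilon,zeta,eta}; column 5 has {alpha,epsilon,zeta,eta}, so it must be beta.
(r7,c1): row 7 has {beta,gamma,epsilon}; column 1 has {alpha,beta,gamma,delta,epsilon,eta}, so it must be zeta.
(r7,c5): row 7 has {beta,gamma,epsilon,zeta}; column 5 has {alpha,beta,epsilon,zeta,eta}, so it must be delta.
(r1,c5): row 1 has {alpha,beta,zeta,eta}; column 5 has {alpha,beta,delta,epsilon,zeta,eta}, so it must be gamma.
(r2,c4): row 2 has {alpha,beta,gamma,epsilon,zeta,eta}; column 4 has {alpha,beta,zeta}, so it must be delta.
(r4,c2): row 4 has {alpha,beta,delta,zeta}; column 2 has {alpha,beta,gamma,zeta,eta}, so it must be epsilon.
(r4,c3): row 4 has {alpha,beta,delta,epsilon,zeta}; column 3 has {beta,gamma,delta,epsilon,zeta}, so it must be eta.
(r4,c4): row 4 has {alpha,beta,delta,epsilon,zeta,eta}; column 4 has {alpha,beta,delta,zeta}, so it must be gamma.
(r7,c3): row 7 has {beta,gamma,delta,epsilon,zeta}; column 3 has {beta,gamma,delta,epsilon,zeta,eta}, so it must be alpha.
(r7,c4): row 7 has {alpha,beta,gamma,delta,epsilon,zeta}; column 4 has {alpha,beta,gamma,delta,zeta}, so it must be eta.
(r1,c2): row 1 has {alpha,beta,gamma,zeta,eta}; column 2 has {alpha,beta,gamma,epsilon,zeta,eta}, so it must be delta.
(r1,c4): row 1 has {alpha,beta,gamma,delta,zeta,eta}; column 4 has {alpha,beta,gamma,delta,zeta,eta}, so it must be epsilon.

eta delta beta epsilon gamma alpha zeta / beta zeta gamma delta epsilon eta alpha / epsilon gamma delta beta alpha zeta eta / alpha epsilon eta gamma zeta beta delta / delta alpha epsilon zeta eta gamma beta / gamma eta zeta alpha beta delta epsilon / zeta beta alpha eta delta epsilon gamma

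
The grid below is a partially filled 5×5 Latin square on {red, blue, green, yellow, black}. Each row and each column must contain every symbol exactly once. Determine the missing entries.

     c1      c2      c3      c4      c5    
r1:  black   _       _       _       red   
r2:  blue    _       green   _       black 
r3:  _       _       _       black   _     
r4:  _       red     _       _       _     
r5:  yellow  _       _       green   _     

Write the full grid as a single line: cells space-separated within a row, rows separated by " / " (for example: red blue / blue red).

black green blue yellow red / blue yellow green red black / red blue yellow black green / green red black blue yellow / yellow black red green blue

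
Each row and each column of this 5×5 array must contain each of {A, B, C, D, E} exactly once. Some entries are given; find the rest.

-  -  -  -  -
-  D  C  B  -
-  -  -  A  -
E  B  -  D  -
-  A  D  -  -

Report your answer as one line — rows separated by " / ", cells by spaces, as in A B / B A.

D E B C A / A D C B E / B C E A D / E B A D C / C A D E B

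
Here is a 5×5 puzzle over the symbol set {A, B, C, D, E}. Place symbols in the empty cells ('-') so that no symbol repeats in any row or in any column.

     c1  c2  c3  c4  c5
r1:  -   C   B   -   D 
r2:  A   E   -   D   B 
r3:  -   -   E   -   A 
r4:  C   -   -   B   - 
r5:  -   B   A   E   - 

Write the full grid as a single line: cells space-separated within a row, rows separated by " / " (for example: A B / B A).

E C B A D / A E C D B / B D E C A / C A D B E / D B A E C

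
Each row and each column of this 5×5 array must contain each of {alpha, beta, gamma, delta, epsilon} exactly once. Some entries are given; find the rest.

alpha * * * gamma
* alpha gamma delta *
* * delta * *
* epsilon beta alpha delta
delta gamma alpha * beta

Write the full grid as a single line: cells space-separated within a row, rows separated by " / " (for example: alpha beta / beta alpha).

alpha delta epsilon beta gamma / beta alpha gamma delta epsilon / epsilon beta delta gamma alpha / gamma epsilon beta alpha delta / delta gamma alpha epsilon beta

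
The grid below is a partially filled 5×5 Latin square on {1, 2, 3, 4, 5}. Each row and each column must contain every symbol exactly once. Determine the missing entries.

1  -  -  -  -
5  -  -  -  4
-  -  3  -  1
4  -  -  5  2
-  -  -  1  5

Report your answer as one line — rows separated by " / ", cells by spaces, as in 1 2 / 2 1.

row 1 has {1}; column 5 has {1,2,4,5} — only 3 is left for (r1,c5).
row 3 has {1,3}; column 1 has {1,4,5} — only 2 is left for (r3,c1).
row 3 has {1,2,3}; column 4 has {1,5} — only 4 is left for (r3,c4).
row 4 has {2,4,5}; column 3 has {3} — only 1 is left for (r4,c3).
row 5 has {1,5}; column 1 has {1,2,4,5} — only 3 is left for (r5,c1).
row 1 has {1,3}; column 4 has {1,4,5} — only 2 is left for (r1,c4).
row 2 has {4,5}; column 3 has {1,3} — only 2 is left for (r2,c3).
row 2 has {2,4,5}; column 4 has {1,2,4,5} — only 3 is left for (r2,c4).
row 3 has {1,2,3,4}; column 2 is empty so far — only 5 is left for (r3,c2).
row 4 has {1,2,4,5}; column 2 has {5} — only 3 is left for (r4,c2).
row 5 has {1,3,5}; column 3 has {1,2,3} — only 4 is left for (r5,c3).
row 1 has {1,2,3}; column 2 has {3,5} — only 4 is left for (r1,c2).
row 1 has {1,2,3,4}; column 3 has {1,2,3,4} — only 5 is left for (r1,c3).
row 2 has {2,3,4,5}; column 2 has {3,4,5} — only 1 is left for (r2,c2).
row 5 has {1,3,4,5}; column 2 has {1,3,4,5} — only 2 is left for (r5,c2).

1 4 5 2 3 / 5 1 2 3 4 / 2 5 3 4 1 / 4 3 1 5 2 / 3 2 4 1 5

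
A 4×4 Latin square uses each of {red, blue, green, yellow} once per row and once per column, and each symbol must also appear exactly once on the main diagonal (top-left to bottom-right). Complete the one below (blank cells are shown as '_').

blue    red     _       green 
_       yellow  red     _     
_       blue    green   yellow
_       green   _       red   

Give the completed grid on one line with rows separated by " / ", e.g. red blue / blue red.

blue red yellow green / green yellow red blue / red blue green yellow / yellow green blue red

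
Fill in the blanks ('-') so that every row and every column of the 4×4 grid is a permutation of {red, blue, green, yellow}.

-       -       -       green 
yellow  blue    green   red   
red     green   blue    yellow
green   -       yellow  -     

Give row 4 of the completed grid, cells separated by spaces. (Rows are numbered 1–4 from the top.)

green red yellow blue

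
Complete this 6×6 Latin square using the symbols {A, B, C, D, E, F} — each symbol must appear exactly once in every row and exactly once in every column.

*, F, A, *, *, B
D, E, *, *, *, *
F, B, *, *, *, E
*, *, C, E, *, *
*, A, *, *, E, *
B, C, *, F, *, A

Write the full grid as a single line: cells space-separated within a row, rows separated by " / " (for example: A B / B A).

Cell (r3,c3): row 3 has {B,E,F}; column 3 has {A,C} → D.
Cell (r4,c1): row 4 has {C,E}; column 1 has {B,D,F} → A.
Cell (r4,c2): row 4 has {A,C,E}; column 2 has {A,B,C,E,F} → D.
Cell (r4,c6): row 4 has {A,C,D,E}; column 6 has {A,B,E} → F.
Cell (r5,c1): row 5 has {A,E}; column 1 has {A,B,D,F} → C.
Cell (r5,c6): row 5 has {A,C,E}; column 6 has {A,B,E,F} → D.
Cell (r6,c3): row 6 has {A,B,C,F}; column 3 has {A,C,D} → E.
Cell (r6,c5): row 6 has {A,B,C,E,F}; column 5 has {E} → D.
Cell (r1,c1): row 1 has {A,B,F}; column 1 has {A,B,C,D,F} → E.
Cell (r1,c5): row 1 has {A,B,E,F}; column 5 has {D,E} → C.
Cell (r2,c6): row 2 has {D,E}; column 6 has {A,B,D,E,F} → C.
Cell (r3,c5): row 3 has {B,D,E,F}; column 5 has {C,D,E} → A.
Cell (r4,c5): row 4 has {A,C,D,E,F}; column 5 has {A,C,D,E} → B.
Cell (r5,c4): row 5 has {A,C,D,E}; column 4 has {E,F} → B.
Cell (r1,c4): row 1 has {A,B,C,E,F}; column 4 has {B,E,F} → D.
Cell (r2,c4): row 2 has {C,D,E}; column 4 has {B,D,E,F} → A.
Cell (r2,c5): row 2 has {A,C,D,E}; column 5 has {A,B,C,D,E} → F.
Cell (r3,c4): row 3 has {A,B,D,E,F}; column 4 has {A,B,D,E,F} → C.
Cell (r5,c3): row 5 has {A,B,C,D,E}; column 3 has {A,C,D,E} → F.
Cell (r2,c3): row 2 has {A,C,D,E,F}; column 3 has {A,C,D,E,F} → B.

E F A D C B / D E B A F C / F B D C A E / A D C E B F / C A F B E D / B C E F D A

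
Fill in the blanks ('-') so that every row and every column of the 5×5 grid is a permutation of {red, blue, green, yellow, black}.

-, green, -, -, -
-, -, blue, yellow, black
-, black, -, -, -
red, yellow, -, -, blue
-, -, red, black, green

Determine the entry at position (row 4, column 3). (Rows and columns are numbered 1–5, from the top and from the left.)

black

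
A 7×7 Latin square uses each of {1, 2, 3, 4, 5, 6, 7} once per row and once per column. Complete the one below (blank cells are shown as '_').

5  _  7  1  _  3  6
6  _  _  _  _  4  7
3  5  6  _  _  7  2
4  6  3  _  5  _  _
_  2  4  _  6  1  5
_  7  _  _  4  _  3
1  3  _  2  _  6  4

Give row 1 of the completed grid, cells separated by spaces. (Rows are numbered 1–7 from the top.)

5 4 7 1 2 3 6

(r1,c2) = 4
(r1,c5) = 2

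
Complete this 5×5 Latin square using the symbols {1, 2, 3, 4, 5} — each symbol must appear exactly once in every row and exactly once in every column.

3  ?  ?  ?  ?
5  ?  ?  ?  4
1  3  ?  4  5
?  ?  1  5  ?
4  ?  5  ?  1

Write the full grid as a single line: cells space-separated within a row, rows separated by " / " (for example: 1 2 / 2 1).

At row 1, column 5: row 1 has {3}; column 5 has {1,4,5}; that leaves 2.
At row 3, column 3: row 3 has {1,3,4,5}; column 3 has {1,5}; that leaves 2.
At row 4, column 1: row 4 has {1,5}; column 1 has {1,3,4,5}; that leaves 2.
At row 4, column 2: row 4 has {1,2,5}; column 2 has {3}; that leaves 4.
At row 4, column 5: row 4 has {1,2,4,5}; column 5 has {1,2,4,5}; that leaves 3.
At row 5, column 2: row 5 has {1,4,5}; column 2 has {3,4}; that leaves 2.
At row 5, column 4: row 5 has {1,2,4,5}; column 4 has {4,5}; that leaves 3.
At row 1, column 3: row 1 has {2,3}; column 3 has {1,2,5}; that leaves 4.
At row 1, column 4: row 1 has {2,3,4}; column 4 has {3,4,5}; that leaves 1.
At row 2, column 2: row 2 has {4,5}; column 2 has {2,3,4}; that leaves 1.
At row 2, column 3: row 2 has {1,4,5}; column 3 has {1,2,4,5}; that leaves 3.
At row 2, column 4: row 2 has {1,3,4,5}; column 4 has {1,3,4,5}; that leaves 2.
At row 1, column 2: row 1 has {1,2,3,4}; column 2 has {1,2,3,4}; that leaves 5.

3 5 4 1 2 / 5 1 3 2 4 / 1 3 2 4 5 / 2 4 1 5 3 / 4 2 5 3 1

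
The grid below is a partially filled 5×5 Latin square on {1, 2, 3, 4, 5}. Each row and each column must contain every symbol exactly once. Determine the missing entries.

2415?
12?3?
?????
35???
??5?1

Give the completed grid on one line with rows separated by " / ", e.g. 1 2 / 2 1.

2 4 1 5 3 / 1 2 4 3 5 / 5 1 3 4 2 / 3 5 2 1 4 / 4 3 5 2 1

Cell (r1,c5): row 1 has {1,2,4,5}; column 5 has {1} → 3.
Cell (r2,c3): row 2 has {1,2,3}; column 3 has {1,5} → 4.
Cell (r2,c5): row 2 has {1,2,3,4}; column 5 has {1,3} → 5.
Cell (r4,c3): row 4 has {3,5}; column 3 has {1,4,5} → 2.
Cell (r4,c5): row 4 has {2,3,5}; column 5 has {1,3,5} → 4.
Cell (r5,c1): row 5 has {1,5}; column 1 has {1,2,3} → 4.
Cell (r5,c2): row 5 has {1,4,5}; column 2 has {2,4,5} → 3.
Cell (r5,c4): row 5 has {1,3,4,5}; column 4 has {3,5} → 2.
Cell (r3,c1): row 3 is empty so far; column 1 has {1,2,3,4} → 5.
Cell (r3,c2): row 3 has {5}; column 2 has {2,3,4,5} → 1.
Cell (r3,c3): row 3 has {1,5}; column 3 has {1,2,4,5} → 3.
Cell (r3,c4): row 3 has {1,3,5}; column 4 has {2,3,5} → 4.
Cell (r3,c5): row 3 has {1,3,4,5}; column 5 has {1,3,4,5} → 2.
Cell (r4,c4): row 4 has {2,3,4,5}; column 4 has {2,3,4,5} → 1.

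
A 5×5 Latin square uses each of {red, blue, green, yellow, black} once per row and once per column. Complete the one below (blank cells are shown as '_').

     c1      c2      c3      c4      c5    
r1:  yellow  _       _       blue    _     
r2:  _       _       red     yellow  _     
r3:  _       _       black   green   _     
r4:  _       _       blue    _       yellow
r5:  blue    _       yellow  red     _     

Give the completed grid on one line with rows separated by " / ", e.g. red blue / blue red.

Cell (r1,c3): row 1 has {blue,yellow}; column 3 has {red,blue,yellow,black} → green.
Cell (r3,c1): row 3 has {green,black}; column 1 has {blue,yellow} → red.
Cell (r3,c5): row 3 has {red,green,black}; column 5 has {yellow} → blue.
Cell (r4,c4): row 4 has {blue,yellow}; column 4 has {red,blue,green,yellow} → black.
Cell (r3,c2): row 3 has {red,blue,green,black}; column 2 is empty so far → yellow.
Cell (r4,c1): row 4 has {blue,yellow,black}; column 1 has {red,blue,yellow} → green.
Cell (r4,c2): row 4 has {blue,green,yellow,black}; column 2 has {yellow} → red.
Cell (r1,c2): row 1 has {blue,green,yellow}; column 2 has {red,yellow} → black.
Cell (r1,c5): row 1 has {blue,green,yellow,black}; column 5 has {blue,yellow} → red.
Cell (r2,c1): row 2 has {red,yellow}; column 1 has {red,blue,green,yellow} → black.
Cell (r2,c5): row 2 has {red,yellow,black}; column 5 has {red,blue,yellow} → green.
Cell (r5,c2): row 5 has {red,blue,yellow}; column 2 has {red,yellow,black} → green.
Cell (r5,c5): row 5 has {red,blue,green,yellow}; column 5 has {red,blue,green,yellow} → black.
Cell (r2,c2): row 2 has {red,green,yellow,black}; column 2 has {red,green,yellow,black} → blue.

yellow black green blue red / black blue red yellow green / red yellow black green blue / green red blue black yellow / blue green yellow red black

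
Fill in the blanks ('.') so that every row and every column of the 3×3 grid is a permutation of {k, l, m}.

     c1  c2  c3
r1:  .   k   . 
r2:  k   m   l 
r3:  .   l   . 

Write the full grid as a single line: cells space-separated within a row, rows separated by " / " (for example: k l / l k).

Cell (r1,c3): row 1 has {k}; column 3 has {l} → m.
Cell (r3,c1): row 3 has {l}; column 1 has {k} → m.
Cell (r3,c3): row 3 has {l,m}; column 3 has {l,m} → k.
Cell (r1,c1): row 1 has {k,m}; column 1 has {k,m} → l.

l k m / k m l / m l k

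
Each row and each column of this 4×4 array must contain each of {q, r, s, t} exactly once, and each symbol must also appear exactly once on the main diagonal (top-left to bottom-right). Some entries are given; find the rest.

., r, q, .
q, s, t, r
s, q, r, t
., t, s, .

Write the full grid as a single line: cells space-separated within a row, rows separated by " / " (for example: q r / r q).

t r q s / q s t r / s q r t / r t s q

(r1,c1): row 1 has {q,r}; column 1 has {q,s}; the diagonal has {r,s}, so it must be t.
(r1,c4): row 1 has {q,r,t}; column 4 has {r,t}, so it must be s.
(r4,c1): row 4 has {s,t}; column 1 has {q,s,t}, so it must be r.
(r4,c4): row 4 has {r,s,t}; column 4 has {r,s,t}; the diagonal has {r,s,t}, so it must be q.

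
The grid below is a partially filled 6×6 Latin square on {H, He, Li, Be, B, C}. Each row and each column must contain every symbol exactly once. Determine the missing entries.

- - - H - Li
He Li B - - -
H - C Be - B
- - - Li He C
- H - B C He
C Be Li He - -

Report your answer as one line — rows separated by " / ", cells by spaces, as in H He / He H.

At row 2, column 4: row 2 has {He,Li,B}; column 4 has {H,He,Li,Be,B}; that leaves C.
At row 3, column 2: row 3 has {H,Be,B,C}; column 2 has {H,Li,Be}; that leaves He.
At row 3, column 5: row 3 has {H,He,Be,B,C}; column 5 has {He,C}; that leaves Li.
At row 4, column 2: row 4 has {He,Li,C}; column 2 has {H,He,Li,Be}; that leaves B.
At row 5, column 3: row 5 has {H,He,B,C}; column 3 has {Li,B,C}; that leaves Be.
At row 6, column 6: row 6 has {He,Li,Be,C}; column 6 has {He,Li,B,C}; that leaves H.
At row 1, column 2: row 1 has {H,Li}; column 2 has {H,He,Li,Be,B}; that leaves C.
At row 1, column 3: row 1 has {H,Li,C}; column 3 has {Li,Be,B,C}; that leaves He.
At row 2, column 6: row 2 has {He,Li,B,C}; column 6 has {H,He,Li,B,C}; that leaves Be.
At row 4, column 1: row 4 has {He,Li,B,C}; column 1 has {H,He,C}; that leaves Be.
At row 4, column 3: row 4 has {He,Li,Be,B,C}; column 3 has {He,Li,Be,B,C}; that leaves H.
At row 5, column 1: row 5 has {H,He,Be,B,C}; column 1 has {H,He,Be,C}; that leaves Li.
At row 6, column 5: row 6 has {H,He,Li,Be,C}; column 5 has {He,Li,C}; that leaves B.
At row 1, column 1: row 1 has {H,He,Li,C}; column 1 has {H,He,Li,Be,C}; that leaves B.
At row 1, column 5: row 1 has {H,He,Li,B,C}; column 5 has {He,Li,B,C}; that leaves Be.
At row 2, column 5: row 2 has {He,Li,Be,B,C}; column 5 has {He,Li,Be,B,C}; that leaves H.

B C He H Be Li / He Li B C H Be / H He C Be Li B / Be B H Li He C / Li H Be B C He / C Be Li He B H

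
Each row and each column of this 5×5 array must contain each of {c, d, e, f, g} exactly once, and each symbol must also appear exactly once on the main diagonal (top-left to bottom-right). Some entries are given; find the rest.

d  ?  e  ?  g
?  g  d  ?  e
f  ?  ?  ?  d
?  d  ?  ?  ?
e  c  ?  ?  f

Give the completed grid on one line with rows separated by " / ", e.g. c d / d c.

d f e c g / c g d f e / f e c g d / g d f e c / e c g d f

(r1,c2) = f
(r1,c4) = c
(r2,c1) = c
(r2,c4) = f
(r3,c2) = e
(r3,c3) = c
(r3,c4) = g
(r4,c1) = g
(r4,c3) = f
(r4,c4) = e
(r4,c5) = c
(r5,c3) = g
(r5,c4) = d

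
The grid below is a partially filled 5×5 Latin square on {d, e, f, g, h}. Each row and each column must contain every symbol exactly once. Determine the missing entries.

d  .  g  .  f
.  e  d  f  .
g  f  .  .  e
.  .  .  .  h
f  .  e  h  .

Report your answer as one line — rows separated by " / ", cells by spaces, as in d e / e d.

d h g e f / h e d f g / g f h d e / e d f g h / f g e h d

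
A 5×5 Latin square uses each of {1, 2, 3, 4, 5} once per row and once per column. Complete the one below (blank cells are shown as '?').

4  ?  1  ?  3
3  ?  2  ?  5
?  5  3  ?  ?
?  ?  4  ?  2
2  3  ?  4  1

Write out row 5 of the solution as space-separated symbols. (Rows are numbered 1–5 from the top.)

2 3 5 4 1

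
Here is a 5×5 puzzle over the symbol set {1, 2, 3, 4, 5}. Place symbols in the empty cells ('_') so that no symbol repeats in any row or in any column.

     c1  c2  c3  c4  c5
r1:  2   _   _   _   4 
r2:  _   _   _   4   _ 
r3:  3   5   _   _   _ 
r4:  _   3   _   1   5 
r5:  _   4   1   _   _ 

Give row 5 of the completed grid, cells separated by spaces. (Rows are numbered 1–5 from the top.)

5 4 1 3 2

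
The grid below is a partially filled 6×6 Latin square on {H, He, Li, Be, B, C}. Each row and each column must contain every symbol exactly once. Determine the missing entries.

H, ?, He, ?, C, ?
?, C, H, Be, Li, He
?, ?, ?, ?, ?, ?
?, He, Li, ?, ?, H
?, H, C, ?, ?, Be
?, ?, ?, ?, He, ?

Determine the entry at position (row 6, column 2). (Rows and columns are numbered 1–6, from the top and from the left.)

At row 2, column 1: row 2 has {H,He,Li,Be,C}; column 1 has {H}; that leaves B.
At row 5, column 5: row 5 has {H,Be,C}; column 5 has {He,Li,C}; that leaves B.
At row 4, column 5: row 4 has {H,He,Li}; column 5 has {He,Li,B,C}; that leaves Be.
At row 3, column 5: row 3 is empty so far; column 5 has {He,Li,Be,B,C}; that leaves H.
At row 4, column 1: row 4 has {H,He,Li,Be}; column 1 has {H,B}; that leaves C.
At row 4, column 4: row 4 has {H,He,Li,Be,C}; column 4 has {Be}; that leaves B.
At row 1, column 4: row 1 has {H,He,C}; column 4 has {Be,B}; that leaves Li.
At row 1, column 6: row 1 has {H,He,Li,C}; column 6 has {H,He,Be}; that leaves B.
At row 5, column 4: row 5 has {H,Be,B,C}; column 4 has {Li,Be,B}; that leaves He.
At row 1, column 2: row 1 has {H,He,Li,B,C}; column 2 has {H,He,C}; that leaves Be.
At row 3, column 4: row 3 has {H}; column 4 has {He,Li,Be,B}; that leaves C.
At row 3, column 6: row 3 has {H,C}; column 6 has {H,He,Be,B}; that leaves Li.
At row 5, column 1: row 5 has {H,He,Be,B,C}; column 1 has {H,B,C}; that leaves Li.
At row 6, column 1: row 6 has {He}; column 1 has {H,Li,B,C}; that leaves Be.
At row 6, column 3: row 6 has {He,Be}; column 3 has {H,He,Li,C}; that leaves B.
At row 6, column 4: row 6 has {He,Be,B}; column 4 has {He,Li,Be,B,C}; that leaves H.
At row 6, column 6: row 6 has {H,He,Be,B}; column 6 has {H,He,Li,Be,B}; that leaves C.
At row 3, column 1: row 3 has {H,Li,C}; column 1 has {H,Li,Be,B,C}; that leaves He.
At row 3, column 2: row 3 has {H,He,Li,C}; column 2 has {H,He,Be,C}; that leaves B.
At row 3, column 3: row 3 has {H,He,Li,B,C}; column 3 has {H,He,Li,B,C}; that leaves Be.
At row 6, column 2: row 6 has {H,He,Be,B,C}; column 2 has {H,He,Be,B,C}; that leaves Li.

Li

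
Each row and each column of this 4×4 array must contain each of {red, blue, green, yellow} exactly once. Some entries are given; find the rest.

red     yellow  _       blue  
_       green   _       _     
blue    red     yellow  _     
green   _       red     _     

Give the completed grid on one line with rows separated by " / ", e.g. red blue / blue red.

red yellow green blue / yellow green blue red / blue red yellow green / green blue red yellow

(r1,c3) = green
(r2,c1) = yellow
(r2,c3) = blue
(r2,c4) = red
(r3,c4) = green
(r4,c2) = blue
(r4,c4) = yellow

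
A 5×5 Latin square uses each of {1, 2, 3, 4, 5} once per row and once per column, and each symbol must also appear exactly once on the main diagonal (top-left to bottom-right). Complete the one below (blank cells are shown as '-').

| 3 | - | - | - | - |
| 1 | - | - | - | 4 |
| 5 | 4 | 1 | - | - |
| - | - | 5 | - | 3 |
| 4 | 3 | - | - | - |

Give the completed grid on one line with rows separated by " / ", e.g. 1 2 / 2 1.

3 5 4 2 1 / 1 2 3 5 4 / 5 4 1 3 2 / 2 1 5 4 3 / 4 3 2 1 5

(r3,c5) = 2
(r4,c1) = 2
(r4,c2) = 1
(r4,c4) = 4
(r5,c3) = 2
(r5,c5) = 5
(r1,c3) = 4
(r1,c5) = 1
(r2,c2) = 2
(r2,c3) = 3
(r2,c4) = 5
(r3,c4) = 3
(r5,c4) = 1
(r1,c2) = 5
(r1,c4) = 2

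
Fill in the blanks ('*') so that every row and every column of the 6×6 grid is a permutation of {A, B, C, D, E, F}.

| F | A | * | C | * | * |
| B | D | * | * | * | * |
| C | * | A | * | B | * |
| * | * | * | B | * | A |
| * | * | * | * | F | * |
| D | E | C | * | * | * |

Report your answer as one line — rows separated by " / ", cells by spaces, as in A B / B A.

F A B C E D / B D E A C F / C F A D B E / E C F B D A / A B D E F C / D E C F A B

(r3,c2) = F
(r4,c1) = E
(r4,c2) = C
(r4,c5) = D
(r5,c1) = A
(r5,c2) = B
(r6,c5) = A
(r1,c5) = E
(r2,c5) = C
(r4,c3) = F
(r6,c4) = F
(r6,c6) = B
(r1,c6) = D
(r2,c3) = E
(r2,c4) = A
(r2,c6) = F
(r3,c6) = E
(r5,c3) = D
(r5,c4) = E
(r5,c6) = C
(r1,c3) = B
(r3,c4) = D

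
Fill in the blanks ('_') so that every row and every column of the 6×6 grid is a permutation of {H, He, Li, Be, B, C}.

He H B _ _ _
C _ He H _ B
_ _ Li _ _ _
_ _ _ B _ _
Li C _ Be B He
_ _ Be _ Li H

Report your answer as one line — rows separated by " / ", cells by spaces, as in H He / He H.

He H B Li C Be / C Li He H Be B / Be B Li He H C / H Be C B He Li / Li C H Be B He / B He Be C Li H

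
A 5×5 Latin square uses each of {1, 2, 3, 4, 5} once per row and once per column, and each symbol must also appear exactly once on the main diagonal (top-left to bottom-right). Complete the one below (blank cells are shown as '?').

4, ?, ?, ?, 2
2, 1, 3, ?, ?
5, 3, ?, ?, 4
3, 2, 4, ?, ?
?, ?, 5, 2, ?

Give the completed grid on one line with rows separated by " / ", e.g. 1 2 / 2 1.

4 5 1 3 2 / 2 1 3 4 5 / 5 3 2 1 4 / 3 2 4 5 1 / 1 4 5 2 3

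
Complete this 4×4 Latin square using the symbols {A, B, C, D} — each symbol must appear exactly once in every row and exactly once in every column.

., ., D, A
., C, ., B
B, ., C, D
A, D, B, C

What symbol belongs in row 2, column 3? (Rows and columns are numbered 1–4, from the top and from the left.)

A

Cell (r1,c1): row 1 has {A,D}; column 1 has {A,B} → C.
Cell (r1,c2): row 1 has {A,C,D}; column 2 has {C,D} → B.
Cell (r2,c1): row 2 has {B,C}; column 1 has {A,B,C} → D.
Cell (r2,c3): row 2 has {B,C,D}; column 3 has {B,C,D} → A.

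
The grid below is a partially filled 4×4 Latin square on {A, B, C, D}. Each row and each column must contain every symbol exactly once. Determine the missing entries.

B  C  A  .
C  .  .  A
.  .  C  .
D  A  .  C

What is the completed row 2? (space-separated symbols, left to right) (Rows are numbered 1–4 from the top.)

At row 1, column 4: row 1 has {A,B,C}; column 4 has {A,C}; that leaves D.
At row 3, column 1: row 3 has {C}; column 1 has {B,C,D}; that leaves A.
At row 3, column 4: row 3 has {A,C}; column 4 has {A,C,D}; that leaves B.
At row 4, column 3: row 4 has {A,C,D}; column 3 has {A,C}; that leaves B.
At row 2, column 3: row 2 has {A,C}; column 3 has {A,B,C}; that leaves D.
At row 3, column 2: row 3 has {A,B,C}; column 2 has {A,C}; that leaves D.
At row 2, column 2: row 2 has {A,C,D}; column 2 has {A,C,D}; that leaves B.

C B D A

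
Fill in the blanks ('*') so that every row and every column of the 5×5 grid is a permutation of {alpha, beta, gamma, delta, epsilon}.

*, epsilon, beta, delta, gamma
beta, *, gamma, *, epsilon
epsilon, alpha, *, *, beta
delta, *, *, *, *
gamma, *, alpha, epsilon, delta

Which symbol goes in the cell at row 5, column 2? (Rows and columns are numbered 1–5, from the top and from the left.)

Cell (r1,c1): row 1 has {beta,gamma,delta,epsilon}; column 1 has {beta,gamma,delta,epsilon} → alpha.
Cell (r2,c2): row 2 has {beta,gamma,epsilon}; column 2 has {alpha,epsilon} → delta.
Cell (r2,c4): row 2 has {beta,gamma,delta,epsilon}; column 4 has {delta,epsilon} → alpha.
Cell (r3,c3): row 3 has {alpha,beta,epsilon}; column 3 has {alpha,beta,gamma} → delta.
Cell (r3,c4): row 3 has {alpha,beta,delta,epsilon}; column 4 has {alpha,delta,epsilon} → gamma.
Cell (r4,c3): row 4 has {delta}; column 3 has {alpha,beta,gamma,delta} → epsilon.
Cell (r4,c4): row 4 has {delta,epsilon}; column 4 has {alpha,gamma,delta,epsilon} → beta.
Cell (r4,c5): row 4 has {beta,delta,epsilon}; column 5 has {beta,gamma,delta,epsilon} → alpha.
Cell (r5,c2): row 5 has {alpha,gamma,delta,epsilon}; column 2 has {alpha,delta,epsilon} → beta.

beta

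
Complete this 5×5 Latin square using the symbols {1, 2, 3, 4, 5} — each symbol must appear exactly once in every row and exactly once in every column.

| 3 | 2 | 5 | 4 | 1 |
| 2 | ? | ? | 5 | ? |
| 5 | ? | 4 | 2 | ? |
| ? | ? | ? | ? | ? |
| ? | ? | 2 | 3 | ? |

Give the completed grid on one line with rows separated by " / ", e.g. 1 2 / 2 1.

3 2 5 4 1 / 2 3 1 5 4 / 5 1 4 2 3 / 4 5 3 1 2 / 1 4 2 3 5

(r3,c5) = 3
(r4,c4) = 1
(r2,c5) = 4
(r3,c2) = 1
(r4,c1) = 4
(r4,c3) = 3
(r5,c1) = 1
(r5,c5) = 5
(r2,c2) = 3
(r2,c3) = 1
(r4,c2) = 5
(r4,c5) = 2
(r5,c2) = 4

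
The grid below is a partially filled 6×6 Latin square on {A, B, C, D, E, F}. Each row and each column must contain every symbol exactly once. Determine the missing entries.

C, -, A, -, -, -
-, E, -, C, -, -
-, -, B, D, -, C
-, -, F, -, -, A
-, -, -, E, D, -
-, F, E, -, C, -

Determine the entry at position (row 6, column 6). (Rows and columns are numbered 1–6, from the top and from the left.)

D

(r2,c3): row 2 has {C,E}; column 3 has {A,B,E,F}, so it must be D.
(r3,c2): row 3 has {B,C,D}; column 2 has {E,F}, so it must be A.
(r4,c4): row 4 has {A,F}; column 4 has {C,D,E}, so it must be B.
(r4,c5): row 4 has {A,B,F}; column 5 has {C,D}, so it must be E.
(r5,c3): row 5 has {D,E}; column 3 has {A,B,D,E,F}, so it must be C.
(r6,c4): row 6 has {C,E,F}; column 4 has {B,C,D,E}, so it must be A.
(r1,c4): row 1 has {A,C}; column 4 has {A,B,C,D,E}, so it must be F.
(r1,c5): row 1 has {A,C,F}; column 5 has {C,D,E}, so it must be B.
(r3,c5): row 3 has {A,B,C,D}; column 5 has {B,C,D,E}, so it must be F.
(r4,c1): row 4 has {A,B,E,F}; column 1 has {C}, so it must be D.
(r4,c2): row 4 has {A,B,D,E,F}; column 2 has {A,E,F}, so it must be C.
(r5,c2): row 5 has {C,D,E}; column 2 has {A,C,E,F}, so it must be B.
(r5,c6): row 5 has {B,C,D,E}; column 6 has {A,C}, so it must be F.
(r6,c1): row 6 has {A,C,E,F}; column 1 has {C,D}, so it must be B.
(r6,c6): row 6 has {A,B,C,E,F}; column 6 has {A,C,F}, so it must be D.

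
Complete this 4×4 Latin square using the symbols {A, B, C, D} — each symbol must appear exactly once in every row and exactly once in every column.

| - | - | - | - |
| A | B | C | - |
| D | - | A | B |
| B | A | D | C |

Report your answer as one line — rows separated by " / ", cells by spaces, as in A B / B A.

row 1 is empty so far; column 1 has {A,B,D} — only C is left for (r1,c1).
row 1 has {C}; column 2 has {A,B} — only D is left for (r1,c2).
row 1 has {C,D}; column 3 has {A,C,D} — only B is left for (r1,c3).
row 1 has {B,C,D}; column 4 has {B,C} — only A is left for (r1,c4).
row 2 has {A,B,C}; column 4 has {A,B,C} — only D is left for (r2,c4).
row 3 has {A,B,D}; column 2 has {A,B,D} — only C is left for (r3,c2).

C D B A / A B C D / D C A B / B A D C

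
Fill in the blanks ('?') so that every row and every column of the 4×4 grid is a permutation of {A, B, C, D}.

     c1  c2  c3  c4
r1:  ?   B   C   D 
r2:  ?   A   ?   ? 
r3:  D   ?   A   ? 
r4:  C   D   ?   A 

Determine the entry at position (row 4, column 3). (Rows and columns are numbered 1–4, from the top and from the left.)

(r1,c1): row 1 has {B,C,D}; column 1 has {C,D}, so it must be A.
(r2,c1): row 2 has {A}; column 1 has {A,C,D}, so it must be B.
(r2,c3): row 2 has {A,B}; column 3 has {A,C}, so it must be D.
(r2,c4): row 2 has {A,B,D}; column 4 has {A,D}, so it must be C.
(r3,c2): row 3 has {A,D}; column 2 has {A,B,D}, so it must be C.
(r3,c4): row 3 has {A,C,D}; column 4 has {A,C,D}, so it must be B.
(r4,c3): row 4 has {A,C,D}; column 3 has {A,C,D}, so it must be B.

B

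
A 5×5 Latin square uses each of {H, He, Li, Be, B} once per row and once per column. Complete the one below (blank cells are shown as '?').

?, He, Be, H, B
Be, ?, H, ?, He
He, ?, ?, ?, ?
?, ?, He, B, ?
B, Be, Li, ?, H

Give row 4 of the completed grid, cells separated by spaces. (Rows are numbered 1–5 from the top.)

H Li He B Be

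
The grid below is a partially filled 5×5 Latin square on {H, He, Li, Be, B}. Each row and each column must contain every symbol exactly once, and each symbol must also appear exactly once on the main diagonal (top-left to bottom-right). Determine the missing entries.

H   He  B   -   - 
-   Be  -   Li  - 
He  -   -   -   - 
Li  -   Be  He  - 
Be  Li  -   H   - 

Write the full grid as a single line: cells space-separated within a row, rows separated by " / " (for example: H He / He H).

At row 1, column 4: row 1 has {H,He,B}; column 4 has {H,He,Li}; that leaves Be.
At row 1, column 5: row 1 has {H,He,Be,B}; column 5 is empty so far; that leaves Li.
At row 2, column 1: row 2 has {Li,Be}; column 1 has {H,He,Li,Be}; that leaves B.
At row 3, column 3: row 3 has {He}; column 3 has {Be,B}; the diagonal has {H,He,Be}; that leaves Li.
At row 3, column 4: row 3 has {He,Li}; column 4 has {H,He,Li,Be}; that leaves B.
At row 5, column 3: row 5 has {H,Li,Be}; column 3 has {Li,Be,B}; that leaves He.
At row 5, column 5: row 5 has {H,He,Li,Be}; column 5 has {Li}; the diagonal has {H,He,Li,Be}; that leaves B.
At row 2, column 3: row 2 has {Li,Be,B}; column 3 has {He,Li,Be,B}; that leaves H.
At row 2, column 5: row 2 has {H,Li,Be,B}; column 5 has {Li,B}; that leaves He.
At row 3, column 2: row 3 has {He,Li,B}; column 2 has {He,Li,Be}; that leaves H.
At row 3, column 5: row 3 has {H,He,Li,B}; column 5 has {He,Li,B}; that leaves Be.
At row 4, column 2: row 4 has {He,Li,Be}; column 2 has {H,He,Li,Be}; that leaves B.
At row 4, column 5: row 4 has {He,Li,Be,B}; column 5 has {He,Li,Be,B}; that leaves H.

H He B Be Li / B Be H Li He / He H Li B Be / Li B Be He H / Be Li He H B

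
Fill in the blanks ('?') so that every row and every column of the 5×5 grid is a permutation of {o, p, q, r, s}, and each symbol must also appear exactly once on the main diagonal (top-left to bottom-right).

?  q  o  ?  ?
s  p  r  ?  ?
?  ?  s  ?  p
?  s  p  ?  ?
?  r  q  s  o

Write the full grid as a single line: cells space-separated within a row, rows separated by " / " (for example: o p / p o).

(r1,c1) = r
(r1,c4) = p
(r1,c5) = s
(r2,c5) = q
(r3,c2) = o
(r4,c4) = q
(r4,c5) = r
(r5,c1) = p
(r2,c4) = o
(r3,c1) = q
(r3,c4) = r
(r4,c1) = o

r q o p s / s p r o q / q o s r p / o s p q r / p r q s o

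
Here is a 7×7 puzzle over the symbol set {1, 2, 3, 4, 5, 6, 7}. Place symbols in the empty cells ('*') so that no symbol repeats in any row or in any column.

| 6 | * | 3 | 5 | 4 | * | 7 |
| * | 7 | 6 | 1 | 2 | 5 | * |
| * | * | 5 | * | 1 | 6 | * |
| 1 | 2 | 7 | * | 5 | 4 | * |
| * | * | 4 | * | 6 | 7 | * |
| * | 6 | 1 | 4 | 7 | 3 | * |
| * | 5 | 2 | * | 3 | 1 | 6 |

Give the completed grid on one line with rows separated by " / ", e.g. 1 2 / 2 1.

6 1 3 5 4 2 7 / 3 7 6 1 2 5 4 / 7 4 5 3 1 6 2 / 1 2 7 6 5 4 3 / 5 3 4 2 6 7 1 / 2 6 1 4 7 3 5 / 4 5 2 7 3 1 6

Cell (r1,c2): row 1 has {3,4,5,6,7}; column 2 has {2,5,6,7} → 1.
Cell (r1,c6): row 1 has {1,3,4,5,6,7}; column 6 has {1,3,4,5,6,7} → 2.
Cell (r4,c7): row 4 has {1,2,4,5,7}; column 7 has {6,7} → 3.
Cell (r5,c2): row 5 has {4,6,7}; column 2 has {1,2,5,6,7} → 3.
Cell (r5,c4): row 5 has {3,4,6,7}; column 4 has {1,4,5} → 2.
Cell (r7,c4): row 7 has {1,2,3,5,6}; column 4 has {1,2,4,5} → 7.
Cell (r2,c7): row 2 has {1,2,5,6,7}; column 7 has {3,6,7} → 4.
Cell (r3,c2): row 3 has {1,5,6}; column 2 has {1,2,3,5,6,7} → 4.
Cell (r3,c4): row 3 has {1,4,5,6}; column 4 has {1,2,4,5,7} → 3.
Cell (r3,c7): row 3 has {1,3,4,5,6}; column 7 has {3,4,6,7} → 2.
Cell (r4,c4): row 4 has {1,2,3,4,5,7}; column 4 has {1,2,3,4,5,7} → 6.
Cell (r5,c1): row 5 has {2,3,4,6,7}; column 1 has {1,6} → 5.
Cell (r5,c7): row 5 has {2,3,4,5,6,7}; column 7 has {2,3,4,6,7} → 1.
Cell (r6,c1): row 6 has {1,3,4,6,7}; column 1 has {1,5,6} → 2.
Cell (r6,c7): row 6 has {1,2,3,4,6,7}; column 7 has {1,2,3,4,6,7} → 5.
Cell (r7,c1): row 7 has {1,2,3,5,6,7}; column 1 has {1,2,5,6} → 4.
Cell (r2,c1): row 2 has {1,2,4,5,6,7}; column 1 has {1,2,4,5,6} → 3.
Cell (r3,c1): row 3 has {1,2,3,4,5,6}; column 1 has {1,2,3,4,5,6} → 7.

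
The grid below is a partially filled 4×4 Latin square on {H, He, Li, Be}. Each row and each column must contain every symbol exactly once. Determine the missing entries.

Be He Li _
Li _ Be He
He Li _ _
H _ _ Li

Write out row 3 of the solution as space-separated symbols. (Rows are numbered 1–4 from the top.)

row 1 has {He,Li,Be}; column 4 has {He,Li} — only H is left for (r1,c4).
row 2 has {He,Li,Be}; column 2 has {He,Li} — only H is left for (r2,c2).
row 3 has {He,Li}; column 3 has {Li,Be} — only H is left for (r3,c3).
row 3 has {H,He,Li}; column 4 has {H,He,Li} — only Be is left for (r3,c4).

He Li H Be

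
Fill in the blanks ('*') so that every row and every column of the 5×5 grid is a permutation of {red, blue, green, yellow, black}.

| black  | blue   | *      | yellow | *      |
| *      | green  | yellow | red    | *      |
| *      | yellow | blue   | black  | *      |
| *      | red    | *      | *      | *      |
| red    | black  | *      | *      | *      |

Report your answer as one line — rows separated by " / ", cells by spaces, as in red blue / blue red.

black blue red yellow green / blue green yellow red black / green yellow blue black red / yellow red black green blue / red black green blue yellow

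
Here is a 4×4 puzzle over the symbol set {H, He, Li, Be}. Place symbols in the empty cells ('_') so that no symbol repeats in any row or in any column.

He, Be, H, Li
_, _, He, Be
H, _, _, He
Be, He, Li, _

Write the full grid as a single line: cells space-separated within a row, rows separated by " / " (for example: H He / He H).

He Be H Li / Li H He Be / H Li Be He / Be He Li H

At row 2, column 1: row 2 has {He,Be}; column 1 has {H,He,Be}; that leaves Li.
At row 2, column 2: row 2 has {He,Li,Be}; column 2 has {He,Be}; that leaves H.
At row 3, column 2: row 3 has {H,He}; column 2 has {H,He,Be}; that leaves Li.
At row 3, column 3: row 3 has {H,He,Li}; column 3 has {H,He,Li}; that leaves Be.
At row 4, column 4: row 4 has {He,Li,Be}; column 4 has {He,Li,Be}; that leaves H.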